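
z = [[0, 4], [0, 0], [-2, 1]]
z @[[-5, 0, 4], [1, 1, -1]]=[[4, 4, -4], [0, 0, 0], [11, 1, -9]]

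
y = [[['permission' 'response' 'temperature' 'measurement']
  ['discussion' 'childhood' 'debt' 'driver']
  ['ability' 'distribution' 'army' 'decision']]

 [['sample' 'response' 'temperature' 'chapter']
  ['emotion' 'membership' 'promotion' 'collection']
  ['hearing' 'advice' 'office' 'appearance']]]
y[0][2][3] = 'decision'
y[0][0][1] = 'response'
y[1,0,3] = 'chapter'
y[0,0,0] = 'permission'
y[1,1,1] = 'membership'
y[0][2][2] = 'army'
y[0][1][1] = 'childhood'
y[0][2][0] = 'ability'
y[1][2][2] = 'office'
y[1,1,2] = 'promotion'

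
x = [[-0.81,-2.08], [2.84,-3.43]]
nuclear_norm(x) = 6.49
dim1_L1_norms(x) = [2.89, 6.27]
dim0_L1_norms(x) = [3.65, 5.51]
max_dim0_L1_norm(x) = 5.51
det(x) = 8.69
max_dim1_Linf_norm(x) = 3.43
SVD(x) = [[0.28,  0.96],  [0.96,  -0.28]] @ diag([4.6114620126095, 1.8834590800597562]) @ [[0.54, -0.84], [-0.84, -0.54]]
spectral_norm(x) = 4.61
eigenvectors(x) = [[0.35+0.55j, (0.35-0.55j)], [(0.76+0j), 0.76-0.00j]]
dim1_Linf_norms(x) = [2.08, 3.43]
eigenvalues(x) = [(-2.12+2.05j), (-2.12-2.05j)]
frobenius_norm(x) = 4.98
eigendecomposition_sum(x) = [[-0.40+1.70j, (-1.04-1.08j)], [(1.42+1.47j), (-1.71+0.35j)]] + [[-0.41-1.70j, (-1.04+1.08j)], [(1.42-1.47j), -1.71-0.35j]]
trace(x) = -4.24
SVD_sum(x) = [[0.71, -1.10], [2.39, -3.72]] + [[-1.52, -0.98], [0.45, 0.29]]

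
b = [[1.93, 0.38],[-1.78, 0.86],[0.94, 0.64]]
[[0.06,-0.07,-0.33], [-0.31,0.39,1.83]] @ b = [[-0.07, -0.25], [0.43, 1.39]]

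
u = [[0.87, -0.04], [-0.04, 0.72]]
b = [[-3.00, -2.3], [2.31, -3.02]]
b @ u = [[-2.52, -1.54], [2.13, -2.27]]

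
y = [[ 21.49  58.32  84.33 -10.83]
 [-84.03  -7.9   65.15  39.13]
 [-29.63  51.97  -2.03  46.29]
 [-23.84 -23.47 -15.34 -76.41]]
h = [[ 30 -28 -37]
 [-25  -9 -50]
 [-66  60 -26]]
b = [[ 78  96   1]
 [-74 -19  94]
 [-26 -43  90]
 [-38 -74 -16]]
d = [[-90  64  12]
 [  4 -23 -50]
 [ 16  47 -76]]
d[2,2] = -76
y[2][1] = 51.97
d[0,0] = -90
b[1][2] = 94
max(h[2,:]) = 60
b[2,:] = [-26, -43, 90]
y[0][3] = -10.83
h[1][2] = -50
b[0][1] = 96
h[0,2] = -37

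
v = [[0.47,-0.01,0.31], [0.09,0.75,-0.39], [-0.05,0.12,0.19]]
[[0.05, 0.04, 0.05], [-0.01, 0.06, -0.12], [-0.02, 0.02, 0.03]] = v@ [[0.14, 0.04, -0.01],[-0.05, 0.1, -0.06],[-0.04, 0.06, 0.19]]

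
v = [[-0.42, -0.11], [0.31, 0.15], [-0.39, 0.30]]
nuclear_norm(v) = 1.00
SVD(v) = [[-0.63,0.41], [0.45,-0.50], [-0.63,-0.76]] @ diag([0.6531122053001069, 0.3502062924734949]) @ [[1.0, -0.08], [-0.08, -1.00]]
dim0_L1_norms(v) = [1.12, 0.56]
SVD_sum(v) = [[-0.41,0.03], [0.3,-0.02], [-0.41,0.03]] + [[-0.01, -0.14],  [0.01, 0.17],  [0.02, 0.27]]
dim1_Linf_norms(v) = [0.42, 0.31, 0.39]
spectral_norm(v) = 0.65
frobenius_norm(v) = 0.74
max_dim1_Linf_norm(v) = 0.42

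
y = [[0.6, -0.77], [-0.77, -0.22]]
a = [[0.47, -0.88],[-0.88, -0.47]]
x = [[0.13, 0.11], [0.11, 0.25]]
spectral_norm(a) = 1.00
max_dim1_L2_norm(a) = 1.0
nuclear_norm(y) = 1.74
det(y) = -0.72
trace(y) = 0.38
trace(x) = 0.38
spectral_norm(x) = 0.32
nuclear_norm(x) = 0.38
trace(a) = 0.00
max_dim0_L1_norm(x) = 0.36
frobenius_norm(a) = 1.41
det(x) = 0.02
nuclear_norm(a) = 2.00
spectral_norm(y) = 1.06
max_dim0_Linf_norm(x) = 0.25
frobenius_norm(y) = 1.26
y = x + a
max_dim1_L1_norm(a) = 1.35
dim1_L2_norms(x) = [0.17, 0.27]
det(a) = -1.00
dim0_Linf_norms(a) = [0.88, 0.88]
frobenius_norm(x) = 0.32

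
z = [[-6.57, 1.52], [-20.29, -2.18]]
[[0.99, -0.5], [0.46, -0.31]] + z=[[-5.58, 1.02], [-19.83, -2.49]]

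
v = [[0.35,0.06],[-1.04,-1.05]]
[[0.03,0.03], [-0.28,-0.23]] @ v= [[-0.02, -0.03], [0.14, 0.22]]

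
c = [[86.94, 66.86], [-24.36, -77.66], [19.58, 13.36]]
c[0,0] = 86.94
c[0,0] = 86.94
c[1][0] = -24.36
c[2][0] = 19.58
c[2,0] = 19.58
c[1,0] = -24.36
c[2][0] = 19.58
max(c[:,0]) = 86.94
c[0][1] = 66.86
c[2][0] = 19.58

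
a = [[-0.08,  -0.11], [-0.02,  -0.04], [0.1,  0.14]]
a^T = [[-0.08, -0.02, 0.10],  [-0.11, -0.04, 0.14]]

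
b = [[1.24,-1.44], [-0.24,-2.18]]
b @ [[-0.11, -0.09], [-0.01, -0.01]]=[[-0.12, -0.10],[0.05, 0.04]]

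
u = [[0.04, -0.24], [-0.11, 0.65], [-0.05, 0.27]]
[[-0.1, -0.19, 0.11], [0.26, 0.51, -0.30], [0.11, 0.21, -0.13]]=u @ [[0.18,1.03,0.29], [0.43,0.96,-0.42]]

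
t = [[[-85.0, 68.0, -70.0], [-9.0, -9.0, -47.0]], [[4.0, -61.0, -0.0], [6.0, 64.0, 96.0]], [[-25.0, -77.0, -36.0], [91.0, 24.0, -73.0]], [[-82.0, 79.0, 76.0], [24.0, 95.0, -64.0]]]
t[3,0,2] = 76.0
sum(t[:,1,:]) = 198.0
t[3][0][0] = -82.0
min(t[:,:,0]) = -85.0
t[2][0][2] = -36.0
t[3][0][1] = 79.0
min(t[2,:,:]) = -77.0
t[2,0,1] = -77.0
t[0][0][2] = -70.0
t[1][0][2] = -0.0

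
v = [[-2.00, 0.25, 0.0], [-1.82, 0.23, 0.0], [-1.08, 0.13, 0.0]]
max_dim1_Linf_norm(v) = 2.0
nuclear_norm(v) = 2.94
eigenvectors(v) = [[0.0, 0.06, 0.69], [0.0, 0.50, 0.62], [1.00, -0.86, 0.37]]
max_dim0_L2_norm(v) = 2.91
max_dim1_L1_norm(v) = 2.25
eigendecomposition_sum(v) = [[0.0, 0.0, 0.0], [0.0, 0.0, 0.0], [-0.00, 0.0, 0.0]] + [[-0.0,0.0,0.00], [-0.00,0.00,0.00], [0.00,-0.01,0.00]] + [[-2.0, 0.25, -0.00], [-1.82, 0.23, -0.0], [-1.08, 0.14, -0.0]]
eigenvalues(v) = [0.0, 0.0, -1.77]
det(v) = 0.00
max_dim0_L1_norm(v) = 4.9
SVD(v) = [[-0.69, -0.04, -0.73], [-0.63, -0.48, 0.62], [-0.37, 0.88, 0.31]] @ diag([2.934462355170972, 0.005539502182513362, 0.0]) @ [[0.99, -0.12, 0.0], [-0.12, -0.99, -0.00], [0.0, 0.0, 1.0]]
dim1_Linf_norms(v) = [2.0, 1.82, 1.08]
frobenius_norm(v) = 2.93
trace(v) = -1.77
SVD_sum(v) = [[-2.00, 0.25, 0.0], [-1.82, 0.23, 0.0], [-1.08, 0.13, 0.0]] + [[0.00, 0.0, 0.0], [0.00, 0.0, 0.00], [-0.00, -0.00, 0.00]] + [[0.00,0.0,-0.00],[0.0,0.00,0.00],[0.0,0.00,0.0]]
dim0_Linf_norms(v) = [2.0, 0.25, 0.0]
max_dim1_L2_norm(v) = 2.02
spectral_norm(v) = 2.93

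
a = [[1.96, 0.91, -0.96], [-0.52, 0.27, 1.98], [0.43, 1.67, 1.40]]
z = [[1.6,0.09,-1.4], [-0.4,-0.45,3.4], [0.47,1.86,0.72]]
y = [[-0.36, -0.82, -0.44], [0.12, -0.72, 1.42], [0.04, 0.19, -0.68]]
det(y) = -0.22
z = a + y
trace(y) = -1.76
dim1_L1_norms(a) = [3.83, 2.77, 3.5]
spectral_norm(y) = 1.74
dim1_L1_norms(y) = [1.62, 2.26, 0.91]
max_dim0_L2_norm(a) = 2.61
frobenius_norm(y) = 2.01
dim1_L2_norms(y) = [1.0, 1.6, 0.71]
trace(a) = 3.63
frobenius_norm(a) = 3.85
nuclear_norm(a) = 5.85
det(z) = -9.72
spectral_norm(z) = 3.87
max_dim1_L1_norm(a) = 3.83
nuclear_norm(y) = 2.86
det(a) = -3.36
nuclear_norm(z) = 7.14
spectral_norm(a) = 2.88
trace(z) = 1.87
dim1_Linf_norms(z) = [1.6, 3.4, 1.86]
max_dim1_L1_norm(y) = 2.26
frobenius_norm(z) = 4.54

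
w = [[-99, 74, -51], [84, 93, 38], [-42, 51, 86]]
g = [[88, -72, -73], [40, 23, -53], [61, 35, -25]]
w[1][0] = 84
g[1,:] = [40, 23, -53]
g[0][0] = 88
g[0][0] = 88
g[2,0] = 61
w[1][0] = 84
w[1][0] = 84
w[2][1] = 51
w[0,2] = -51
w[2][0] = -42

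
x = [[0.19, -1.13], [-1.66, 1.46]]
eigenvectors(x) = [[-0.79, 0.47], [-0.61, -0.88]]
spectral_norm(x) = 2.40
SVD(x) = [[-0.4,0.91], [0.91,0.40]] @ diag([2.3992423416740807, 0.6662103165804872]) @ [[-0.66,0.75],[-0.75,-0.66]]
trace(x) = 1.65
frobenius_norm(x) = 2.49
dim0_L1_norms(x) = [1.85, 2.59]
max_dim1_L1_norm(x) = 3.12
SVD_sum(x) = [[0.65, -0.72], [-1.46, 1.64]] + [[-0.46, -0.41], [-0.20, -0.18]]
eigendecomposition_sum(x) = [[-0.49, -0.26], [-0.38, -0.20]] + [[0.68,-0.87], [-1.28,1.66]]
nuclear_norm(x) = 3.07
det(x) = -1.60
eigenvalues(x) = [-0.68, 2.33]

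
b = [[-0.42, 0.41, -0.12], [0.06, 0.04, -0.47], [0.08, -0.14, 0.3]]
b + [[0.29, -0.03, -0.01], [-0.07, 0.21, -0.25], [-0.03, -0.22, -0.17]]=[[-0.13, 0.38, -0.13], [-0.01, 0.25, -0.72], [0.05, -0.36, 0.13]]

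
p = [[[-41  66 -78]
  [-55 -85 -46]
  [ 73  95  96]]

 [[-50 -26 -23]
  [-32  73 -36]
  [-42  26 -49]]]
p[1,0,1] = -26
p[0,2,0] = 73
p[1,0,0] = -50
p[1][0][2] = -23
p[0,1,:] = [-55, -85, -46]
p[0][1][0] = -55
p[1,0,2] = -23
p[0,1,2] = -46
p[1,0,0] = -50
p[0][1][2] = -46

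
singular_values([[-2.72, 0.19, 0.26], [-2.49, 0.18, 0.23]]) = [3.71, 0.01]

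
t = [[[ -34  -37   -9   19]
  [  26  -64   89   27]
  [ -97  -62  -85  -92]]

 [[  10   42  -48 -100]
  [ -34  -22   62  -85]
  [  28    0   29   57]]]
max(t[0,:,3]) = 27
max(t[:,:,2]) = 89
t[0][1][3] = 27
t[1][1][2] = 62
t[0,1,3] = 27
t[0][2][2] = -85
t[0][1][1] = -64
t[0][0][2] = -9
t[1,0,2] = -48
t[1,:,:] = [[10, 42, -48, -100], [-34, -22, 62, -85], [28, 0, 29, 57]]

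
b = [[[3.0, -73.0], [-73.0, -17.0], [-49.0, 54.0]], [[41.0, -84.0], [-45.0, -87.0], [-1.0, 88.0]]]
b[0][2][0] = -49.0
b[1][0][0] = 41.0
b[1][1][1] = -87.0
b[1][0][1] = -84.0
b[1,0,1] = -84.0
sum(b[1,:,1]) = -83.0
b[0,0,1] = -73.0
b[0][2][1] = 54.0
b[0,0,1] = -73.0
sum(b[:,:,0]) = -124.0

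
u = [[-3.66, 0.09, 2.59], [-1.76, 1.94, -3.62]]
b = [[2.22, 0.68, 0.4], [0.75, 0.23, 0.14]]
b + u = [[-1.44, 0.77, 2.99],[-1.01, 2.17, -3.48]]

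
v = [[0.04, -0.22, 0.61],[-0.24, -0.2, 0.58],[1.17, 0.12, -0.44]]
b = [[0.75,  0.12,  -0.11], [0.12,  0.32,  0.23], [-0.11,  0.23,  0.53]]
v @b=[[-0.06, 0.07, 0.27], [-0.27, 0.04, 0.29], [0.94, 0.08, -0.33]]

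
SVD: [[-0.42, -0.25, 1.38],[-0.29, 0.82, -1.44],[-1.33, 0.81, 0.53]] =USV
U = [[-0.67, -0.10, -0.74], [0.69, -0.43, -0.57], [-0.26, -0.90, 0.36]]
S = [2.17, 1.72, 0.0]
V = [[0.20, 0.24, -0.95], [0.79, -0.61, 0.01], [0.58, 0.75, 0.31]]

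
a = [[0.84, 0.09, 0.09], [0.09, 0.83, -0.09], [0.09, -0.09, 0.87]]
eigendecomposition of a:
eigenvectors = [[0.59, -0.67, 0.45],[-0.61, -0.73, -0.30],[-0.53, 0.1, 0.84]]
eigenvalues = [0.67, 0.92, 0.95]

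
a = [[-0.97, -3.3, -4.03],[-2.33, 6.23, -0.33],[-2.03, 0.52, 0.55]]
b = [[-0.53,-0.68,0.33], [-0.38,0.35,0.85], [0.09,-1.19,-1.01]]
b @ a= [[1.43, -2.32, 2.54], [-2.17, 3.88, 1.88], [4.74, -8.24, -0.53]]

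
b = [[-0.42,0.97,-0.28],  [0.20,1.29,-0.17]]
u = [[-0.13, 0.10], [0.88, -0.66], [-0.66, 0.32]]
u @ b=[[0.07, 0.0, 0.02],[-0.50, 0.00, -0.13],[0.34, -0.23, 0.13]]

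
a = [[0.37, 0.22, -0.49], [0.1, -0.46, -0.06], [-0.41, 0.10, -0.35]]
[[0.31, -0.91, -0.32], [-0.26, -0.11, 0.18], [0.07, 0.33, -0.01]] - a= [[-0.06, -1.13, 0.17], [-0.36, 0.35, 0.24], [0.48, 0.23, 0.34]]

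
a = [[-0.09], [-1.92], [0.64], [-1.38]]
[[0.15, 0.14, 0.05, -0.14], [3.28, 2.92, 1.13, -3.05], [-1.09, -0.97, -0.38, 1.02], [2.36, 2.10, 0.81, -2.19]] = a @ [[-1.71, -1.52, -0.59, 1.59]]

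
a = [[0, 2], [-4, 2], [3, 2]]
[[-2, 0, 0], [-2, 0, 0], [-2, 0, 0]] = a @ [[0, 0, 0], [-1, 0, 0]]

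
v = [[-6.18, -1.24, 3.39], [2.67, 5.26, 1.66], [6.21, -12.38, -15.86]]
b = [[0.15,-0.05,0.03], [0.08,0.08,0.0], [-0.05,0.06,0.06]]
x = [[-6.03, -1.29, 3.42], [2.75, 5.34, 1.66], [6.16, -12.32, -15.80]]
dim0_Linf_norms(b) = [0.15, 0.08, 0.06]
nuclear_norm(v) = 30.15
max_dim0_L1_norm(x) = 20.88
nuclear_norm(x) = 29.99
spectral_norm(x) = 21.57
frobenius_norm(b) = 0.22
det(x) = 87.83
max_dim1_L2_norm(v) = 21.06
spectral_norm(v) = 21.67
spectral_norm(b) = 0.18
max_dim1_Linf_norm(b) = 0.15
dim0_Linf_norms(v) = [6.21, 12.38, 15.86]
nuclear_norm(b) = 0.35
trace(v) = -16.78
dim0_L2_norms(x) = [9.05, 13.49, 16.25]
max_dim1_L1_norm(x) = 34.28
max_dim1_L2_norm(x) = 20.96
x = b + v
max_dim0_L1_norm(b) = 0.28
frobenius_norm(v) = 23.07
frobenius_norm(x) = 22.98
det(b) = 0.00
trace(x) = -16.49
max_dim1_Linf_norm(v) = 15.86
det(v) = 100.47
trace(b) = 0.29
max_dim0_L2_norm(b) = 0.18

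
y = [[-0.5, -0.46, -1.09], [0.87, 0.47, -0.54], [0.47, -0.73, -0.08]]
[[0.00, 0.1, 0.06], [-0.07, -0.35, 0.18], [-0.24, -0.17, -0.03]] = y@[[-0.19, -0.36, 0.07], [0.20, -0.00, 0.10], [-0.00, 0.07, -0.13]]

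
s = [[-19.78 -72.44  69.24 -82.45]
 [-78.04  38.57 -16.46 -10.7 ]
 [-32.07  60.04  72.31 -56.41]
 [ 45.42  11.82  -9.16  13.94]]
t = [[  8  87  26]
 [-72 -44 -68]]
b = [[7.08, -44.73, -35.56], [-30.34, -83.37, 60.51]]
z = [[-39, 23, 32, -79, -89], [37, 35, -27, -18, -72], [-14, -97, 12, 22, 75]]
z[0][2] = 32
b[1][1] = -83.37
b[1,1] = -83.37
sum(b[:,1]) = -128.1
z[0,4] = -89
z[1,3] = -18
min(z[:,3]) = -79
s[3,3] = 13.94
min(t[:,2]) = -68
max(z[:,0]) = 37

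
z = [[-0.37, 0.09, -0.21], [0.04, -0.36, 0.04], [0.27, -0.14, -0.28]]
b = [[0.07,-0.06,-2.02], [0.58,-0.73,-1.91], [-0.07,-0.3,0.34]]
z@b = [[0.04, 0.02, 0.5],[-0.21, 0.25, 0.62],[-0.04, 0.17, -0.37]]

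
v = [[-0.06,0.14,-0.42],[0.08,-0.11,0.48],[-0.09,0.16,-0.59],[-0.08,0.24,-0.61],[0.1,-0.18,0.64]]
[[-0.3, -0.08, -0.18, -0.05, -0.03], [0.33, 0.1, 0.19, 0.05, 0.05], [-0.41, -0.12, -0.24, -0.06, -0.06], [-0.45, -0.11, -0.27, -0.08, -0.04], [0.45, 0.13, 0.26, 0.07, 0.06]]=v@[[0.22, 0.15, -0.4, -0.21, -0.53], [-0.37, 0.11, -0.26, -0.15, 0.43], [0.56, 0.21, 0.4, 0.10, 0.3]]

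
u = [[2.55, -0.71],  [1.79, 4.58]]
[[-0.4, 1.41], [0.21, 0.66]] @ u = [[1.50, 6.74], [1.72, 2.87]]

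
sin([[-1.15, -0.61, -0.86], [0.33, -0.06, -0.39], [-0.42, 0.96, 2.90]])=[[-0.95, -0.35, -0.3], [0.24, 0.06, 0.01], [-0.18, 0.06, 0.28]]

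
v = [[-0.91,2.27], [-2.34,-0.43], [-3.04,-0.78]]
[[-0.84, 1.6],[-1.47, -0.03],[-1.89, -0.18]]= v @[[0.65, -0.11], [-0.11, 0.66]]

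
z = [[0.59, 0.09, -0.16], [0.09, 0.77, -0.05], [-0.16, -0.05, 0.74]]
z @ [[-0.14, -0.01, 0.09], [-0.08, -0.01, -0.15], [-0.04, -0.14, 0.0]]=[[-0.08, 0.02, 0.04], [-0.07, -0.0, -0.11], [-0.0, -0.10, -0.01]]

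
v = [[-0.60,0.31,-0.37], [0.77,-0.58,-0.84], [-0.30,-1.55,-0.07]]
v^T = [[-0.60,0.77,-0.30], [0.31,-0.58,-1.55], [-0.37,-0.84,-0.07]]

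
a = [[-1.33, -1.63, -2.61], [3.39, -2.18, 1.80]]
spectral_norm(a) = 4.73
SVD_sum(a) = [[-1.64, 0.55, -1.26],[3.23, -1.07, 2.48]] + [[0.31, -2.18, -1.35], [0.16, -1.11, -0.68]]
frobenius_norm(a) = 5.54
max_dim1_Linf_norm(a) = 3.39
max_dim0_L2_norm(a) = 3.64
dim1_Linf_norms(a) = [2.61, 3.39]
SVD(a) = [[-0.45, 0.89], [0.89, 0.45]] @ diag([4.728471484956524, 2.892050728454301]) @ [[0.77, -0.25, 0.59], [0.12, -0.84, -0.52]]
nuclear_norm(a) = 7.62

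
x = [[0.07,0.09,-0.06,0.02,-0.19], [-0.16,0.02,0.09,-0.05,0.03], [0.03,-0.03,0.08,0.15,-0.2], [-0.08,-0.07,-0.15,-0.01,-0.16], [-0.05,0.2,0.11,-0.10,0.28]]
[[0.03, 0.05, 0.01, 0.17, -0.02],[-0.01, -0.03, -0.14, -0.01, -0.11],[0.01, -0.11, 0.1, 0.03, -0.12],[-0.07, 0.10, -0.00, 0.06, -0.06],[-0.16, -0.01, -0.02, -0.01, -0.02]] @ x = [[-0.02, -0.01, -0.02, -0.00, -0.04], [0.01, -0.02, -0.02, -0.01, -0.00], [0.02, -0.03, -0.02, 0.03, -0.06], [-0.02, -0.02, -0.00, -0.00, -0.01], [-0.01, -0.02, 0.01, -0.0, 0.03]]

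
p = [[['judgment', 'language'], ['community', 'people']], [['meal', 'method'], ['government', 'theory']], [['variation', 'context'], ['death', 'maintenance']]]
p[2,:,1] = ['context', 'maintenance']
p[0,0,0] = 'judgment'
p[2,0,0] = 'variation'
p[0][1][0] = 'community'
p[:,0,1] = ['language', 'method', 'context']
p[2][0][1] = 'context'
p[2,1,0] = 'death'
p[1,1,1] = 'theory'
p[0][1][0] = 'community'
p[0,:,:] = [['judgment', 'language'], ['community', 'people']]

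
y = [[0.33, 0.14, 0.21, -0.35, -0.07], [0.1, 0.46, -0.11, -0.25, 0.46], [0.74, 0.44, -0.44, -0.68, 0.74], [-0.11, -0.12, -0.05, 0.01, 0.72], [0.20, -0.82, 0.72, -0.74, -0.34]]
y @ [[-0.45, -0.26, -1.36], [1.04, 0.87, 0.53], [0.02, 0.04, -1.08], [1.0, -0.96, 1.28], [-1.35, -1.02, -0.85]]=[[-0.25, 0.45, -0.99], [-0.44, 0.14, -0.48], [-1.56, 0.07, -1.80], [-1.04, -0.82, -0.46], [-1.21, 0.32, -2.14]]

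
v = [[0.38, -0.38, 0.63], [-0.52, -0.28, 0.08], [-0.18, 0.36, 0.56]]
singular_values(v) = [0.87, 0.66, 0.57]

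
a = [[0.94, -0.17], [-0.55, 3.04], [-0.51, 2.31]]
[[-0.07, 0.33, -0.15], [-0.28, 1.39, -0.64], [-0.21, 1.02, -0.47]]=a @ [[-0.09, 0.45, -0.21],  [-0.11, 0.54, -0.25]]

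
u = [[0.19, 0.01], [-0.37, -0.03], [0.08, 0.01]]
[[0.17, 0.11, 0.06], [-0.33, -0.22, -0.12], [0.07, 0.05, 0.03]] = u @ [[0.91, 0.59, 0.34],[-0.17, -0.11, -0.06]]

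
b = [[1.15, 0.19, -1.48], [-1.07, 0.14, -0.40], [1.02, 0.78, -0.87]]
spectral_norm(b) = 2.41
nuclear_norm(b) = 4.03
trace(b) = 0.42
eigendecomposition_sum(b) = [[(0.56-0j), (-0.26-0j), (-0.4+0j)],[-0.76+0.00j, 0.36+0.00j, (0.54-0j)],[(-0.01+0j), (0.01+0j), 0.01-0.00j]] + [[0.30+0.31j, (0.23+0.23j), (-0.54+0.16j)], [(-0.16+0.48j), (-0.11+0.36j), -0.47-0.47j], [(0.52+0.12j), (0.39+0.08j), (-0.44+0.53j)]] + [[(0.3-0.31j),  (0.23-0.23j),  -0.54-0.16j], [-0.16-0.48j,  -0.11-0.36j,  (-0.47+0.47j)], [(0.52-0.12j),  0.39-0.08j,  (-0.44-0.53j)]]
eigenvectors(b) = [[(-0.59+0j), (-0.42-0.28j), (-0.42+0.28j)],[0.80+0.00j, 0.06-0.60j, (0.06+0.6j)],[(0.01+0j), (-0.62+0j), -0.62-0.00j]]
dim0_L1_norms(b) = [3.24, 1.11, 2.75]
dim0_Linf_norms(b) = [1.15, 0.78, 1.48]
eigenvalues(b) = [(0.92+0j), (-0.25+1.21j), (-0.25-1.21j)]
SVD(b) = [[-0.76, -0.23, -0.61], [0.19, -0.97, 0.12], [-0.62, -0.02, 0.79]] @ diag([2.4121022729987023, 1.0807652987618486, 0.5412106739401089]) @ [[-0.71, -0.25, 0.66], [0.7, -0.18, 0.69], [-0.05, 0.95, 0.30]]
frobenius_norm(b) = 2.70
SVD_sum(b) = [[1.31, 0.46, -1.21],[-0.33, -0.11, 0.3],[1.06, 0.37, -0.98]] + [[-0.17, 0.04, -0.17], [-0.74, 0.19, -0.72], [-0.02, 0.0, -0.02]] + [[0.02,-0.31,-0.1],[-0.00,0.06,0.02],[-0.02,0.40,0.13]]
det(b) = 1.41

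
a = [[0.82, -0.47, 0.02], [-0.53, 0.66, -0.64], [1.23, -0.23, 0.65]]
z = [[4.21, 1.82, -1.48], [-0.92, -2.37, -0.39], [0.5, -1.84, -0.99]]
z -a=[[3.39,2.29,-1.50], [-0.39,-3.03,0.25], [-0.73,-1.61,-1.64]]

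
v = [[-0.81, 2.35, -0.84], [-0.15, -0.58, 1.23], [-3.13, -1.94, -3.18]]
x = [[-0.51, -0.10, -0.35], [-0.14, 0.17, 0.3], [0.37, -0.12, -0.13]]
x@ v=[[1.52, -0.46, 1.42], [-0.85, -1.01, -0.63], [0.13, 1.19, -0.04]]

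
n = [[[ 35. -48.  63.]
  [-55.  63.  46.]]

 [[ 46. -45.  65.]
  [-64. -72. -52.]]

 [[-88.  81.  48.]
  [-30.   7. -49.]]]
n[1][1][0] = -64.0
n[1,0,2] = 65.0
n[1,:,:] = [[46.0, -45.0, 65.0], [-64.0, -72.0, -52.0]]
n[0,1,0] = -55.0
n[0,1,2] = 46.0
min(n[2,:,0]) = -88.0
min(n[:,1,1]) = -72.0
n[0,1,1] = 63.0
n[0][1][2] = 46.0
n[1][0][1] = -45.0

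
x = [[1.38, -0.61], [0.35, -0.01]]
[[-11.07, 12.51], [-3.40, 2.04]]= x@[[-9.84, 5.62], [-4.11, -7.8]]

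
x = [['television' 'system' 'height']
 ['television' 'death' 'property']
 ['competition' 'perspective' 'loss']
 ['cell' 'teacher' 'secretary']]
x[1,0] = 'television'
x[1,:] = ['television', 'death', 'property']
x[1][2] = 'property'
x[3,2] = 'secretary'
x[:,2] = ['height', 'property', 'loss', 'secretary']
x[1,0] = 'television'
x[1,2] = 'property'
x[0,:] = ['television', 'system', 'height']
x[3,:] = ['cell', 'teacher', 'secretary']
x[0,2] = 'height'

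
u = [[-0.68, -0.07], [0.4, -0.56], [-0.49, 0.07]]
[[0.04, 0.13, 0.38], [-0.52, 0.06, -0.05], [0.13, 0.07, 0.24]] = u @ [[-0.15,-0.17,-0.53], [0.83,-0.22,-0.29]]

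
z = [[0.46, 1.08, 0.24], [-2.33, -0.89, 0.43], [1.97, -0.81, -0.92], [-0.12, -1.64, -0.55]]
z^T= [[0.46, -2.33, 1.97, -0.12], [1.08, -0.89, -0.81, -1.64], [0.24, 0.43, -0.92, -0.55]]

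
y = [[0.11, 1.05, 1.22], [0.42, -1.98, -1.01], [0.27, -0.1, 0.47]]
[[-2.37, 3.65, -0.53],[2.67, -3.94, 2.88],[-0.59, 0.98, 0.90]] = y @ [[0.41, 0.56, 1.52], [-0.45, 1.09, -1.5], [-1.59, 2.00, 0.72]]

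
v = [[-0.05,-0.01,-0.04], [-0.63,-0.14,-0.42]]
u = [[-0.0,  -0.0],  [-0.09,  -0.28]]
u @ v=[[0.0, 0.00, 0.0], [0.18, 0.04, 0.12]]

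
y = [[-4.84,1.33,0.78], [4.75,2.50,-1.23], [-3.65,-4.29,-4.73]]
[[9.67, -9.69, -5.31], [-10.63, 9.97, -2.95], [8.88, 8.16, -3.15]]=y @ [[-2.08, 1.51, 0.85], [-0.30, -0.21, -1.93], [0.0, -2.7, 1.76]]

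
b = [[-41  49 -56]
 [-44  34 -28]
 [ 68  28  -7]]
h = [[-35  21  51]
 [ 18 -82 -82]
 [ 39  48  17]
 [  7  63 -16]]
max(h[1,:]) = 18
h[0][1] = 21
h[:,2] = [51, -82, 17, -16]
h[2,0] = 39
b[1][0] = -44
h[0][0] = -35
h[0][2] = 51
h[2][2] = 17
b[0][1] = 49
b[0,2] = -56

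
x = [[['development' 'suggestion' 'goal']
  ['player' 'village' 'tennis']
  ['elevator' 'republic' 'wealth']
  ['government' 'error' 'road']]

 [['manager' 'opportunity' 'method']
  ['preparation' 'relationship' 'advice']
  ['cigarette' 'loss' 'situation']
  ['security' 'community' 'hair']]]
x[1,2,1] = 'loss'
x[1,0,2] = 'method'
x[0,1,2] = 'tennis'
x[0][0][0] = 'development'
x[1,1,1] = 'relationship'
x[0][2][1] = 'republic'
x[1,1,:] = ['preparation', 'relationship', 'advice']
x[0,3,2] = 'road'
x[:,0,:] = [['development', 'suggestion', 'goal'], ['manager', 'opportunity', 'method']]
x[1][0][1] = 'opportunity'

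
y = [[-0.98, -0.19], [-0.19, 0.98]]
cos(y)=[[0.54,-0.0], [-0.00,0.54]]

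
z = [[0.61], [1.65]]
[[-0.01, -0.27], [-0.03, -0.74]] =z@[[-0.02, -0.45]]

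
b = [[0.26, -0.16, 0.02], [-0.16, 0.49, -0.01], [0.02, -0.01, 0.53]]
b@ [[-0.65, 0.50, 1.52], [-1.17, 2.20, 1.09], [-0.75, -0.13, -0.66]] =[[0.00, -0.22, 0.21], [-0.46, 1.00, 0.30], [-0.4, -0.08, -0.33]]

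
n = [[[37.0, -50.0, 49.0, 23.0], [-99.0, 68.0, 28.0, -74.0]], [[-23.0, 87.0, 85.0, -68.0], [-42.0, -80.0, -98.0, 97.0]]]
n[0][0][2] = 49.0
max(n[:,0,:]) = 87.0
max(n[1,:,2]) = 85.0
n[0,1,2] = 28.0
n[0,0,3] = 23.0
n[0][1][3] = -74.0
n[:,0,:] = [[37.0, -50.0, 49.0, 23.0], [-23.0, 87.0, 85.0, -68.0]]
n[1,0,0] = -23.0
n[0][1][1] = 68.0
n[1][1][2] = -98.0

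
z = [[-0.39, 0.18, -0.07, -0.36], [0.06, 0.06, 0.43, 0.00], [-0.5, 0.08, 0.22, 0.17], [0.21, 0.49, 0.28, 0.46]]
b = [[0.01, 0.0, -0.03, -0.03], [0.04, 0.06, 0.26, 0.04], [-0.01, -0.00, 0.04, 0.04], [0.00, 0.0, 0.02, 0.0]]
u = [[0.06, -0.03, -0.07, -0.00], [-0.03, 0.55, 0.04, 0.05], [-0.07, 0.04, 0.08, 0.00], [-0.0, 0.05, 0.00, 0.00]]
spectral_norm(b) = 0.28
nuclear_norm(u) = 0.70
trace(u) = 0.69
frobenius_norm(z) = 1.19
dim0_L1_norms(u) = [0.16, 0.67, 0.19, 0.05]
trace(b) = 0.11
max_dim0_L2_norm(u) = 0.55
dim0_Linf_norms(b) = [0.04, 0.06, 0.26, 0.04]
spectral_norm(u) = 0.56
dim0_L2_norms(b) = [0.04, 0.06, 0.27, 0.06]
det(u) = 0.00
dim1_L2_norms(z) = [0.56, 0.44, 0.58, 0.76]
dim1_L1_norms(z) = [1.0, 0.55, 0.97, 1.44]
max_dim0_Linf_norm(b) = 0.26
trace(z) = 0.35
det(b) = -0.00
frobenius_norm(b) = 0.28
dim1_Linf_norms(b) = [0.03, 0.26, 0.04, 0.02]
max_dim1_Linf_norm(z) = 0.5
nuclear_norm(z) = 2.22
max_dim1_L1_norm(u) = 0.67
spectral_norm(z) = 0.85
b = u @ z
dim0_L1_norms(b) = [0.06, 0.06, 0.35, 0.11]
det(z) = -0.07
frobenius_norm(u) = 0.58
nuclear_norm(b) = 0.33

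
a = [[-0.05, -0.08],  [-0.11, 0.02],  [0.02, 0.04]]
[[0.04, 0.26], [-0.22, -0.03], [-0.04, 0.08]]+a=[[-0.01, 0.18], [-0.33, -0.01], [-0.02, 0.12]]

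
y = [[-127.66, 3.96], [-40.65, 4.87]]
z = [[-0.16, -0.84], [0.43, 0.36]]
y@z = [[22.13, 108.66],[8.6, 35.90]]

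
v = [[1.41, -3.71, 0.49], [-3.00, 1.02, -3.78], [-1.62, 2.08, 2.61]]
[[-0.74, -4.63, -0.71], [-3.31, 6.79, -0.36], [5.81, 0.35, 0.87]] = v @ [[-0.90, -0.73, -0.01], [0.07, 0.84, 0.21], [1.61, -0.99, 0.16]]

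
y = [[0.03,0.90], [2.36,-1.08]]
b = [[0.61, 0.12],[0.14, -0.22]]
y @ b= [[0.14,-0.19], [1.29,0.52]]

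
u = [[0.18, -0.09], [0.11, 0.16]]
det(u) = 0.039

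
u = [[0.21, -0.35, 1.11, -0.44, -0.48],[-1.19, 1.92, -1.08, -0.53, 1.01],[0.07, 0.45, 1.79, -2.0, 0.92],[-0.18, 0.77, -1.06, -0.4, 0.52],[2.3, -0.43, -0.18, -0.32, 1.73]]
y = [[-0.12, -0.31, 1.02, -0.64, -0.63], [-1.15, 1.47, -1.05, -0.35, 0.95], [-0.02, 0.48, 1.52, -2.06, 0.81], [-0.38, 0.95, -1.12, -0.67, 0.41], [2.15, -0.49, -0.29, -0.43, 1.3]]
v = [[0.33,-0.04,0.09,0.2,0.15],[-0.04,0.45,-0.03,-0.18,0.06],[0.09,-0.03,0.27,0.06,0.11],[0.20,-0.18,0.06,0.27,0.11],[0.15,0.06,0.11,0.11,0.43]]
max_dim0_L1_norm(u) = 5.22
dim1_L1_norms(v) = [0.81, 0.76, 0.56, 0.82, 0.86]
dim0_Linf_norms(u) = [2.3, 1.92, 1.79, 2.0, 1.73]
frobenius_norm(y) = 4.97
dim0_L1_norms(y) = [3.82, 3.7, 5.0, 4.15, 4.1]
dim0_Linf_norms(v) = [0.33, 0.45, 0.27, 0.27, 0.43]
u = y + v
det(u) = -2.35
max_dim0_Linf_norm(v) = 0.45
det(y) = 0.06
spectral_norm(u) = 3.34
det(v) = 0.00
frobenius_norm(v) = 0.96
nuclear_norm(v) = 1.75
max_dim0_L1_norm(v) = 0.86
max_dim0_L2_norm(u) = 2.61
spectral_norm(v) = 0.74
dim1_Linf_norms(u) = [1.11, 1.92, 2.0, 1.06, 2.3]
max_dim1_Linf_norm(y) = 2.15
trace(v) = 1.75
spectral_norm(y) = 3.05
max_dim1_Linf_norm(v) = 0.45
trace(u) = 5.25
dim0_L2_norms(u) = [2.61, 2.19, 2.6, 2.18, 2.32]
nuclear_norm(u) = 9.78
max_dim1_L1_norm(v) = 0.86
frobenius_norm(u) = 5.33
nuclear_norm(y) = 9.16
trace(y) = 3.50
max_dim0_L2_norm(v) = 0.49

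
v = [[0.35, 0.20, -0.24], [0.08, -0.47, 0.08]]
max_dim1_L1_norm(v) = 0.79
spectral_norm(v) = 0.56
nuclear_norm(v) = 0.93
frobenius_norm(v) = 0.67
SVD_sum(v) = [[0.12, 0.33, -0.15], [-0.13, -0.35, 0.16]] + [[0.23,-0.13,-0.09], [0.21,-0.12,-0.08]]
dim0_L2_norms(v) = [0.36, 0.51, 0.25]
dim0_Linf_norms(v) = [0.35, 0.47, 0.24]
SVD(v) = [[-0.68, 0.73],[0.73, 0.68]] @ diag([0.5589015393885252, 0.3760705642151974]) @ [[-0.32,-0.86,0.4], [0.83,-0.46,-0.32]]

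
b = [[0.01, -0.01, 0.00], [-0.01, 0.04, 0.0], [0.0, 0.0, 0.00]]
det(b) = 0.000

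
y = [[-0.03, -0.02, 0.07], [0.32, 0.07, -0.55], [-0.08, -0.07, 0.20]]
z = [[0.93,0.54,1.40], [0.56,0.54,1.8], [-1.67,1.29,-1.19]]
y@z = [[-0.16, 0.06, -0.16], [1.26, -0.5, 1.23], [-0.45, 0.18, -0.48]]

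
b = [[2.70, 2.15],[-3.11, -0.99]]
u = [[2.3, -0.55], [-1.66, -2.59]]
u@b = [[7.92, 5.49], [3.57, -1.00]]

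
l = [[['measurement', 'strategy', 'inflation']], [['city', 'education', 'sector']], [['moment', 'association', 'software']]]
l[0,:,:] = [['measurement', 'strategy', 'inflation']]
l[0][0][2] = 'inflation'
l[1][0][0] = 'city'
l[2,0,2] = 'software'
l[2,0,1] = 'association'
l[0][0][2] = 'inflation'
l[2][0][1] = 'association'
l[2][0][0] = 'moment'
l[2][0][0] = 'moment'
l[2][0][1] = 'association'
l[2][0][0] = 'moment'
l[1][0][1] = 'education'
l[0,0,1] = 'strategy'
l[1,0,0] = 'city'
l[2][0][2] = 'software'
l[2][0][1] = 'association'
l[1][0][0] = 'city'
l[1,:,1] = ['education']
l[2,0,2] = 'software'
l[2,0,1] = 'association'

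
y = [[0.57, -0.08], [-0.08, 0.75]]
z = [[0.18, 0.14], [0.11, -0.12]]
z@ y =[[0.09, 0.09], [0.07, -0.1]]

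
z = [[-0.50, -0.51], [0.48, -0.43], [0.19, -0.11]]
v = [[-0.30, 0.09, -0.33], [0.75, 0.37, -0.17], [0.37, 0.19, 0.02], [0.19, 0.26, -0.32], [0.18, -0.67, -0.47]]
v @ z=[[0.13, 0.15], [-0.23, -0.52], [-0.09, -0.27], [-0.03, -0.17], [-0.5, 0.25]]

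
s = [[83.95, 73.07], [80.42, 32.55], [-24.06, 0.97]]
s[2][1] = 0.97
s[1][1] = 32.55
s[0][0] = 83.95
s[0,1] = 73.07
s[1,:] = [80.42, 32.55]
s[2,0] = -24.06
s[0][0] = 83.95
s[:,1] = [73.07, 32.55, 0.97]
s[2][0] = -24.06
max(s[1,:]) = 80.42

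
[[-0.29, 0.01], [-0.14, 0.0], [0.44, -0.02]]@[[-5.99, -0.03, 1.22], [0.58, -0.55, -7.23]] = [[1.74, 0.00, -0.43], [0.84, 0.00, -0.17], [-2.65, -0.00, 0.68]]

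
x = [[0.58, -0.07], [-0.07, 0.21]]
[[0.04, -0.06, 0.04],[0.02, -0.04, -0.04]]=x@[[0.08,-0.14,0.04], [0.11,-0.26,-0.19]]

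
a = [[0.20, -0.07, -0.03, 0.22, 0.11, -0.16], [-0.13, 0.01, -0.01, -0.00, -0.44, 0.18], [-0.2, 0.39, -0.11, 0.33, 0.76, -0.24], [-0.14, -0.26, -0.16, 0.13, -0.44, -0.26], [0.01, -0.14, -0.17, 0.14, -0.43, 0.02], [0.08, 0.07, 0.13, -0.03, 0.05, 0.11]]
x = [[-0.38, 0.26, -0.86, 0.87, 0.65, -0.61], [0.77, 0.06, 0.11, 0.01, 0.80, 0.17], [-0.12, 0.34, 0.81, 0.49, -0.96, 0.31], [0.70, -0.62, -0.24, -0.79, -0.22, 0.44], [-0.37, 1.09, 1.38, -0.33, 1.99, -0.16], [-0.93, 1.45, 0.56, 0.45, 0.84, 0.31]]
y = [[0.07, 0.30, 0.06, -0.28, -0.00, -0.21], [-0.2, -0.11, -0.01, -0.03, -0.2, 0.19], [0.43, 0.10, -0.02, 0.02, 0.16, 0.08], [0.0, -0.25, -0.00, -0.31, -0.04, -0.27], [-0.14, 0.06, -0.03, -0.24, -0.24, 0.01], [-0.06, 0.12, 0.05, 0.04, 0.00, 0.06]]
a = y @ x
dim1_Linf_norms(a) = [0.22, 0.44, 0.76, 0.44, 0.43, 0.13]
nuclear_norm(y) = 1.94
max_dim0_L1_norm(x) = 5.46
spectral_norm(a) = 1.19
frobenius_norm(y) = 0.99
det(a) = 0.00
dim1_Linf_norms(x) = [0.87, 0.8, 0.96, 0.79, 1.99, 1.45]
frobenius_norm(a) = 1.42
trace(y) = -0.55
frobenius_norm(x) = 4.39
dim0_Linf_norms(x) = [0.93, 1.45, 1.38, 0.87, 1.99, 0.61]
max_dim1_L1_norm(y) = 0.92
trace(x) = 2.00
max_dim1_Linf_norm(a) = 0.76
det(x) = -0.01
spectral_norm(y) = 0.63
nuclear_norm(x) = 8.53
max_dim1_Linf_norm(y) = 0.43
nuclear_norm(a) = 2.54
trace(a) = -0.09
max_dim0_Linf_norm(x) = 1.99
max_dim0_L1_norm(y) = 0.94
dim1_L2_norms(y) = [0.47, 0.36, 0.48, 0.48, 0.37, 0.16]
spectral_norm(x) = 3.35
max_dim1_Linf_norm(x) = 1.99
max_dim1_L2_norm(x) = 2.71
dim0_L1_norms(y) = [0.9, 0.94, 0.17, 0.92, 0.64, 0.82]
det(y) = -0.00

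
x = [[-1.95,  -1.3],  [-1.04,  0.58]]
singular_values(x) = [2.42, 1.03]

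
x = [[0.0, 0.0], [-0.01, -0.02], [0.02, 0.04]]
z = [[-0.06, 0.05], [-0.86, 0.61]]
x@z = [[0.00, 0.00], [0.02, -0.01], [-0.04, 0.03]]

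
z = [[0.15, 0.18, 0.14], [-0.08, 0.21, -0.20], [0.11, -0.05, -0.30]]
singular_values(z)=[0.39, 0.28, 0.2]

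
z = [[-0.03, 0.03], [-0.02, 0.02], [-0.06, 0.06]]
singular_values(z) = [0.1, 0.0]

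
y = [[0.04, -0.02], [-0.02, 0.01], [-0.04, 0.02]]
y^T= [[0.04, -0.02, -0.04], [-0.02, 0.01, 0.02]]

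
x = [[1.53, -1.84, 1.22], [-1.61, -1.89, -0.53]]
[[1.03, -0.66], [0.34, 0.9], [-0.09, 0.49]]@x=[[2.64,-0.65,1.61], [-0.93,-2.33,-0.06], [-0.93,-0.76,-0.37]]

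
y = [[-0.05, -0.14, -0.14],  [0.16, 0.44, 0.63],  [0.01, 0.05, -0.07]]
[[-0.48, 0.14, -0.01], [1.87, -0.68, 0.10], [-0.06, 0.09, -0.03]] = y @ [[0.50, 0.95, 0.25], [1.39, -0.12, -0.26], [1.87, -1.24, 0.27]]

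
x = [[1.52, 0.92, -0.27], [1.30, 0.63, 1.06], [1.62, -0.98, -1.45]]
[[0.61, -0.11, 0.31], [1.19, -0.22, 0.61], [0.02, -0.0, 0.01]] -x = [[-0.91, -1.03, 0.58], [-0.11, -0.85, -0.45], [-1.60, 0.98, 1.46]]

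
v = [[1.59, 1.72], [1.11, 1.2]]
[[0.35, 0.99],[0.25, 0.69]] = v @ [[0.21,0.60], [0.01,0.02]]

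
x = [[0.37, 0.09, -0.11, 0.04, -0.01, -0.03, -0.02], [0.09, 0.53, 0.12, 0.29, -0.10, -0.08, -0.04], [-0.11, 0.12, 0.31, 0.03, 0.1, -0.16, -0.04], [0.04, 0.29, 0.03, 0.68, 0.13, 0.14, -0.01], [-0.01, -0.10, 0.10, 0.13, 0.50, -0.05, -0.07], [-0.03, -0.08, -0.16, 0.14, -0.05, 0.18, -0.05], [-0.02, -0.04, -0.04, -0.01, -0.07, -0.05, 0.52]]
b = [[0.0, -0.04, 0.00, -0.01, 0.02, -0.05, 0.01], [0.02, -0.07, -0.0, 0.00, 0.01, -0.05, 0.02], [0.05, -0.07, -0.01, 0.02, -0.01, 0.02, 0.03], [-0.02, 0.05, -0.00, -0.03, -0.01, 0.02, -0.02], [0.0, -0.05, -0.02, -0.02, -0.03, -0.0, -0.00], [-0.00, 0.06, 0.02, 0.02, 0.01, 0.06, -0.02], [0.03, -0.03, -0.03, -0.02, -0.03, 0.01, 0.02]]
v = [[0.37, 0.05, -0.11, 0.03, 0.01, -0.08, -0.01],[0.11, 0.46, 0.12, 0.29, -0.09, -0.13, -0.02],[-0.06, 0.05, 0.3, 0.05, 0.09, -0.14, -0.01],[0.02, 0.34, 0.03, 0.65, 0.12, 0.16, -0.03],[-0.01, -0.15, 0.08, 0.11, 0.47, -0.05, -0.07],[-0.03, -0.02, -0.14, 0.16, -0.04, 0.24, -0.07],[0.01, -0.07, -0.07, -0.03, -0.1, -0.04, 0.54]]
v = x + b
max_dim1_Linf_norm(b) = 0.07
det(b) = 0.00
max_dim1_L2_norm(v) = 0.76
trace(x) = 3.09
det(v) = 0.00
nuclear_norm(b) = 0.39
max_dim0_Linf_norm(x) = 0.68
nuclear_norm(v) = 3.06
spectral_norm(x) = 0.94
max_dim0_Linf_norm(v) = 0.65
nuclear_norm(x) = 3.09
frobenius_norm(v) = 1.38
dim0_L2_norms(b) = [0.06, 0.14, 0.04, 0.05, 0.05, 0.1, 0.05]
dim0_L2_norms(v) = [0.39, 0.6, 0.39, 0.74, 0.51, 0.36, 0.55]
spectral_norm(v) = 0.92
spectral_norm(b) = 0.17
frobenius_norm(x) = 1.41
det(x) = 0.00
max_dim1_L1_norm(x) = 1.32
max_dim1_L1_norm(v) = 1.35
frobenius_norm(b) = 0.21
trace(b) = -0.06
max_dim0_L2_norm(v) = 0.74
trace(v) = 3.03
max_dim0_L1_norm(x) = 1.32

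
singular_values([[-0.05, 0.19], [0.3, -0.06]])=[0.32, 0.17]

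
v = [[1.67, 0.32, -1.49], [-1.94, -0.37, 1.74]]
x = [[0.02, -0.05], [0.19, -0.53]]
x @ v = [[0.13, 0.02, -0.12],[1.35, 0.26, -1.21]]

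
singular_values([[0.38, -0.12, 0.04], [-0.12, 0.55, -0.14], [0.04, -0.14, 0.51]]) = [0.71, 0.42, 0.31]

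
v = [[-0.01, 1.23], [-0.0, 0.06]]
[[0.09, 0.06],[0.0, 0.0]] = v@[[0.05, -0.09], [0.07, 0.05]]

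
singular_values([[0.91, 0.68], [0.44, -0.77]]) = [1.15, 0.87]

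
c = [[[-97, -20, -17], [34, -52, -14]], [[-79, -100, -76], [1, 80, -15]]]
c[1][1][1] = 80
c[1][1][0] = 1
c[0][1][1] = -52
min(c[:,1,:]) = -52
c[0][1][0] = 34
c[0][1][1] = -52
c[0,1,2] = -14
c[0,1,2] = -14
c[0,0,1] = -20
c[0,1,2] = -14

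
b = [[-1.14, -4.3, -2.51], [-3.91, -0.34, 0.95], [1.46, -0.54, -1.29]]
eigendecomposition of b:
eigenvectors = [[0.70,0.61,0.16], [0.68,-0.72,-0.51], [-0.2,0.33,0.85]]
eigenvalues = [-4.63, 2.54, -0.69]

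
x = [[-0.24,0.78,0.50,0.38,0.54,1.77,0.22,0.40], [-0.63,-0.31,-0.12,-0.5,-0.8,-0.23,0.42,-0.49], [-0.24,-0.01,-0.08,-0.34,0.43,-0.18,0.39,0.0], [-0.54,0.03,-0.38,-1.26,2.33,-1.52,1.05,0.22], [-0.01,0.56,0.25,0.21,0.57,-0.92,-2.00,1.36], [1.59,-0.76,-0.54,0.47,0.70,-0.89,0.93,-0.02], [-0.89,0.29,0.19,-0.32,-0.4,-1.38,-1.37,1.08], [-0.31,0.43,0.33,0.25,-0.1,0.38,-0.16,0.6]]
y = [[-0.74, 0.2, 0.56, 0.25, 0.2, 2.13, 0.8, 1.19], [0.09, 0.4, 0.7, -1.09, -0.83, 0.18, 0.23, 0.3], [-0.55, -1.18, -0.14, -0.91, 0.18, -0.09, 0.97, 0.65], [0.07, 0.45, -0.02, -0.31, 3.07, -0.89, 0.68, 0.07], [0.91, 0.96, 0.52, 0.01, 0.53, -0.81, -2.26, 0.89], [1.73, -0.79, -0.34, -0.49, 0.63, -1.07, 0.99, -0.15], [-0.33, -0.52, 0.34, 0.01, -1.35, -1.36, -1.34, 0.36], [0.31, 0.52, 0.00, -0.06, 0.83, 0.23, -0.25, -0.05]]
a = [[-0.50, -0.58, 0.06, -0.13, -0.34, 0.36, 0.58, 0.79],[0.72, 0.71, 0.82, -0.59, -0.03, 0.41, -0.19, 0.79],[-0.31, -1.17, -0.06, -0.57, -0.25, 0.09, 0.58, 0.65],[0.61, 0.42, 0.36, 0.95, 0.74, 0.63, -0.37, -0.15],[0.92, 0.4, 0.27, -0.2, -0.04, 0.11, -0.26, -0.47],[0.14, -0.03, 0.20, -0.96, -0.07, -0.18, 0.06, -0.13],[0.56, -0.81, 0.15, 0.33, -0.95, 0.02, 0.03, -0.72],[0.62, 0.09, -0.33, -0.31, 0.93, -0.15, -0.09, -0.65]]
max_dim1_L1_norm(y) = 6.89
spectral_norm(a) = 2.65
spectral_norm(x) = 3.68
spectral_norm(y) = 3.99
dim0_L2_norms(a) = [1.67, 1.79, 1.03, 1.66, 1.58, 0.88, 0.96, 1.69]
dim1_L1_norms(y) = [6.07, 3.82, 4.67, 5.56, 6.89, 6.19, 5.61, 2.25]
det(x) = 0.00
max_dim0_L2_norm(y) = 3.66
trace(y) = -2.72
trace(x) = -2.98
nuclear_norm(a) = 9.31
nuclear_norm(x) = 12.79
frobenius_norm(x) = 6.19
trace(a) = 0.26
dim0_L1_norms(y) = [4.73, 5.02, 2.62, 3.13, 7.62, 6.76, 7.52, 3.66]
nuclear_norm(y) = 16.27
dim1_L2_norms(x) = [2.17, 1.37, 0.74, 3.3, 2.73, 2.4, 2.47, 1.0]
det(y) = -7.51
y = a + x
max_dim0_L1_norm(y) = 7.62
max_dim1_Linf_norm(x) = 2.33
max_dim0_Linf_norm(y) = 3.07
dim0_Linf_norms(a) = [0.92, 1.17, 0.82, 0.96, 0.95, 0.63, 0.58, 0.79]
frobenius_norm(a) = 4.11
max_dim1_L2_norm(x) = 3.3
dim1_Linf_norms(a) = [0.79, 0.82, 1.17, 0.95, 0.92, 0.96, 0.95, 0.93]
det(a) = 0.03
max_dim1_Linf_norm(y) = 3.07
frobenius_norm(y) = 6.92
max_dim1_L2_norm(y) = 3.31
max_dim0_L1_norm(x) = 7.27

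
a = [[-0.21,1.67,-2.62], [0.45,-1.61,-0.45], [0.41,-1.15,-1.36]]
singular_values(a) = [3.2, 2.41, 0.0]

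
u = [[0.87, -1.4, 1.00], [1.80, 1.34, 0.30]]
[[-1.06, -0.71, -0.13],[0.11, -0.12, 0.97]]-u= [[-1.93, 0.69, -1.13],[-1.69, -1.46, 0.67]]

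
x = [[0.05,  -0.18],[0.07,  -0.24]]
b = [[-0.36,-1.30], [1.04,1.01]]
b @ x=[[-0.11,0.38], [0.12,-0.43]]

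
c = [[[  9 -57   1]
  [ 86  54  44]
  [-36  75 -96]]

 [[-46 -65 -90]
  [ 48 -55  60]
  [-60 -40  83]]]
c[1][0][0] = -46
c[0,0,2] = 1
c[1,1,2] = 60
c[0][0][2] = 1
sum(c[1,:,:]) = -165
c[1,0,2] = -90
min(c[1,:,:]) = -90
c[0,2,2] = -96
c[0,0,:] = [9, -57, 1]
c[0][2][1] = 75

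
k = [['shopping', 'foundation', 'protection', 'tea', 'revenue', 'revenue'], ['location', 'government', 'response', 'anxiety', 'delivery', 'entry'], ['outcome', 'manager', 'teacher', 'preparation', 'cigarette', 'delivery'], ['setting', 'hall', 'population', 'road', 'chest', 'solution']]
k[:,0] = ['shopping', 'location', 'outcome', 'setting']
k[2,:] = ['outcome', 'manager', 'teacher', 'preparation', 'cigarette', 'delivery']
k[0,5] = 'revenue'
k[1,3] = 'anxiety'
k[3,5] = 'solution'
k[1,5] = 'entry'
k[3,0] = 'setting'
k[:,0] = ['shopping', 'location', 'outcome', 'setting']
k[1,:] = ['location', 'government', 'response', 'anxiety', 'delivery', 'entry']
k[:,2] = ['protection', 'response', 'teacher', 'population']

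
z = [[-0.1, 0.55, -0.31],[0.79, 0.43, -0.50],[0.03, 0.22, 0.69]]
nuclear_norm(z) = 2.32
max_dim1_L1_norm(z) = 1.72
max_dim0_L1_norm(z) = 1.5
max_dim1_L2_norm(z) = 1.03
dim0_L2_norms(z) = [0.8, 0.73, 0.91]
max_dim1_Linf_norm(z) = 0.79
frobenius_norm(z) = 1.41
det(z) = -0.40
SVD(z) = [[0.36, -0.09, -0.93], [0.88, -0.3, 0.37], [-0.32, -0.95, -0.02]] @ diag([1.1254068344201864, 0.6661651399823635, 0.5316798503917701]) @ [[0.58,0.45,-0.68], [-0.39,-0.59,-0.71], [0.72,-0.68,0.17]]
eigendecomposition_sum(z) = [[-0.38+0.00j, (0.22-0j), -0.01+0.00j], [(0.29-0j), (-0.16+0j), 0.01-0.00j], [-0.04+0.00j, 0.02-0.00j, (-0+0j)]] + [[0.14-0.01j,0.17+0.04j,-0.15+0.33j], [(0.25-0.02j),(0.3+0.07j),-0.25+0.60j], [(0.04-0.17j),0.10-0.18j,(0.35+0.27j)]] + [[(0.14+0.01j),(0.17-0.04j),(-0.15-0.33j)], [0.25+0.02j,0.30-0.07j,-0.25-0.60j], [0.04+0.17j,0.10+0.18j,(0.35-0.27j)]]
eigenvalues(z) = [(-0.55+0j), (0.78+0.34j), (0.78-0.34j)]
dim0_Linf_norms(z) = [0.79, 0.55, 0.69]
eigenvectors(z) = [[0.80+0.00j, (0.42+0.01j), (0.42-0.01j)],[(-0.6+0j), (0.75+0j), (0.75-0j)],[0.09+0.00j, 0.14-0.49j, 0.14+0.49j]]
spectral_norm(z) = 1.13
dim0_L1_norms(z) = [0.92, 1.2, 1.5]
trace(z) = 1.02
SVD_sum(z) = [[0.23, 0.18, -0.27], [0.57, 0.44, -0.68], [-0.20, -0.16, 0.24]] + [[0.02,0.04,0.04], [0.08,0.12,0.14], [0.24,0.37,0.45]] + [[-0.36, 0.33, -0.08],[0.14, -0.13, 0.03],[-0.01, 0.01, -0.00]]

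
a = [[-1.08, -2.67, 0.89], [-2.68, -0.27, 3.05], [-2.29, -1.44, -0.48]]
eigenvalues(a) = [(2.2+0j), (-2.02+2.24j), (-2.02-2.24j)]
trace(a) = -1.83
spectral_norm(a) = 4.86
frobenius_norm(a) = 5.76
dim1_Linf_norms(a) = [2.67, 3.05, 2.29]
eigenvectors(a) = [[0.61+0.00j, (0.42-0.37j), 0.42+0.37j], [(-0.79+0j), 0.06-0.48j, (0.06+0.48j)], [-0.10+0.00j, (0.68+0j), (0.68-0j)]]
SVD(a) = [[-0.5, 0.53, -0.68],[-0.76, -0.65, 0.04],[-0.42, 0.54, 0.73]] @ diag([4.856907647300818, 2.6912389795723506, 1.5365483592849316]) @ [[0.73, 0.44, -0.52], [-0.02, -0.75, -0.66], [-0.69, 0.49, -0.54]]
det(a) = 20.08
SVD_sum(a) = [[-1.77, -1.08, 1.28],[-2.67, -1.62, 1.92],[-1.49, -0.91, 1.08]] + [[-0.03,  -1.08,  -0.95], [0.03,  1.32,  1.16], [-0.03,  -1.08,  -0.95]] + [[0.72, -0.51, 0.56], [-0.05, 0.03, -0.04], [-0.77, 0.55, -0.6]]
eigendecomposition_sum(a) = [[(1.06+0j), (-0.81-0j), -0.57+0.00j], [(-1.37-0j), (1.05+0j), 0.74+0.00j], [-0.17-0.00j, 0.13+0.00j, (0.09+0j)]] + [[-1.07+0.09j, -0.93-0.08j, 0.73+1.18j], [-0.66+0.67j, -0.66+0.47j, 1.16+0.36j], [(-1.06-0.79j), -0.79-0.83j, -0.29+1.68j]] + [[(-1.07-0.09j),(-0.93+0.08j),0.73-1.18j],[(-0.66-0.67j),-0.66-0.47j,1.16-0.36j],[(-1.06+0.79j),-0.79+0.83j,(-0.29-1.68j)]]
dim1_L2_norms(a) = [3.01, 4.07, 2.75]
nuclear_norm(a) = 9.08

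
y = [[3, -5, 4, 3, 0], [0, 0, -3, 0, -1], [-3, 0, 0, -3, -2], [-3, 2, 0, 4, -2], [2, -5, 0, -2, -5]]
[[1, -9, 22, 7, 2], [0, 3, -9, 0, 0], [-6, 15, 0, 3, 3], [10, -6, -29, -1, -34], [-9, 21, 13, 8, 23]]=y @ [[0, 0, 1, -1, 4], [1, 0, -4, -2, -1], [0, 0, 2, 0, 0], [2, -3, -3, 0, -5], [0, -3, 3, 0, 0]]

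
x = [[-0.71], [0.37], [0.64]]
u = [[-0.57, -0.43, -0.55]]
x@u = [[0.40, 0.31, 0.39], [-0.21, -0.16, -0.2], [-0.36, -0.28, -0.35]]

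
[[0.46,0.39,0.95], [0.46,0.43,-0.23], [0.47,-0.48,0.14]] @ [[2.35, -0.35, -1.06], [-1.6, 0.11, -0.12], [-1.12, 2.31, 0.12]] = [[-0.61, 2.08, -0.42], [0.65, -0.64, -0.57], [1.72, 0.11, -0.42]]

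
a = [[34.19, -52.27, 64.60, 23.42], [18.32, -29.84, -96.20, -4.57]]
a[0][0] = 34.19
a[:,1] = [-52.27, -29.84]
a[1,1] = -29.84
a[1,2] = -96.2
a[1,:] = [18.32, -29.84, -96.2, -4.57]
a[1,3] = -4.57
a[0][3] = 23.42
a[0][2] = 64.6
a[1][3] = -4.57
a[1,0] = 18.32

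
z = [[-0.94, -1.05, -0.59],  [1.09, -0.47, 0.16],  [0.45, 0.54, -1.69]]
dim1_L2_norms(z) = [1.53, 1.2, 1.83]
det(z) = -3.15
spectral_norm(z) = 1.83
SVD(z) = [[0.02, 0.89, 0.46], [-0.02, -0.46, 0.89], [1.0, -0.03, 0.01]] @ diag([1.8306270828808435, 1.6291591737201512, 1.0552937364102233]) @ [[0.22, 0.29, -0.93], [-0.83, -0.45, -0.33], [0.52, -0.84, -0.14]]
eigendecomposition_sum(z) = [[(-0.47+0.5j),-0.61-0.28j,-0.09-0.23j],[(0.54+0.32j),(-0.12+0.6j),-0.19+0.13j],[0.23+0.13j,-0.05+0.25j,-0.08+0.05j]] + [[(-0.47-0.5j),(-0.61+0.28j),(-0.09+0.23j)],  [(0.54-0.32j),-0.12-0.60j,-0.19-0.13j],  [0.23-0.13j,(-0.05-0.25j),-0.08-0.05j]] + [[-0.00-0.00j, 0.17-0.00j, -0.41+0.00j], [0j, (-0.22+0j), (0.54-0j)], [(-0.01-0j), 0.64-0.00j, (-1.53+0j)]]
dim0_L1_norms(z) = [2.48, 2.06, 2.44]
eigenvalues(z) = [(-0.67+1.16j), (-0.67-1.16j), (-1.76+0j)]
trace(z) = -3.10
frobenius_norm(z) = 2.67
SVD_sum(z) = [[0.01,0.01,-0.04], [-0.01,-0.01,0.04], [0.40,0.53,-1.71]] + [[-1.20, -0.66, -0.49], [0.61, 0.34, 0.25], [0.04, 0.02, 0.02]] + [[0.25, -0.41, -0.07], [0.49, -0.79, -0.13], [0.01, -0.01, -0.00]]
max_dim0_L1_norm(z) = 2.48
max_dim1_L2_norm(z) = 1.83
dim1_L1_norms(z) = [2.58, 1.72, 2.68]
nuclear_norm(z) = 4.52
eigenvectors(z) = [[0.71+0.00j, 0.71-0.00j, 0.25+0.00j], [(-0.15-0.63j), -0.15+0.63j, (-0.32+0j)], [-0.06-0.26j, (-0.06+0.26j), 0.91+0.00j]]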